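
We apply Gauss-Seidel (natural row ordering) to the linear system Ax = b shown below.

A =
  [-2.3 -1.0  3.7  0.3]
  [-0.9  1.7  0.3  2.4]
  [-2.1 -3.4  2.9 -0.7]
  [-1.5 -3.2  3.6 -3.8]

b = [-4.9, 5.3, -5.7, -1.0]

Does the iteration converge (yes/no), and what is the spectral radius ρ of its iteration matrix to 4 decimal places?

Diagonal D = diag(-2.3, 1.7, 2.9, -3.8); L, U strict lower/upper.
Gauss-Seidel: T = -(D+L)⁻¹U, row 0 first, T[0,3] = -(0.3)/(-2.3) = +0.1304; later rows by forward substitution.
  T[0,:] = [+0.0000  -0.4348  +1.6087  +0.1304]
  T[1,:] = [+0.0000  -0.2302  +0.6752  -1.3427]
  T[2,:] = [+0.0000  -0.5847  +1.9565  -1.2384]
  T[3,:] = [+0.0000  -0.1885  +0.6500  -0.0940]
eigenvalue magnitudes: 1.3879, 0.2644, 0.0199, 0.0000.
ρ(T) = max|λ| = 1.3879; 1.3879 > 1 ⇒ diverges.

no, ρ = 1.3879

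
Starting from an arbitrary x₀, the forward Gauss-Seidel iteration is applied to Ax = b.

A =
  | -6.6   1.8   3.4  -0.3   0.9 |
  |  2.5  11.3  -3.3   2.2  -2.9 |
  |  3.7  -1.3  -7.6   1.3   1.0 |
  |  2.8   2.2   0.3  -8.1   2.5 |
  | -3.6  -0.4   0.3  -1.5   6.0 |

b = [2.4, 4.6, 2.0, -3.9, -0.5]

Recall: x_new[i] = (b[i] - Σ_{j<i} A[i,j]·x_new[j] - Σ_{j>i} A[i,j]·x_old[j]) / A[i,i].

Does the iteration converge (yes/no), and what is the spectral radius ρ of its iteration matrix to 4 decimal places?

yes, ρ = 0.5891

Let D = diag(-6.6, 11.3, -7.6, -8.1, 6); L, U the strict triangles.
T_GS = -(D+L)⁻¹U: row 0 first, T[0,2] = -(3.4)/(-6.6) = +0.5152; later rows by forward substitution.
  T[0,:] = [+0.0000 +0.2727 +0.5152 -0.0455 +0.1364]
  T[1,:] = [+0.0000 -0.0603 +0.1781 -0.1846 +0.2265]
  T[2,:] = [+0.0000 +0.1431 +0.2203 +0.1805 +0.1592]
  T[3,:] = [+0.0000 +0.0832 +0.2346 -0.0592 +0.4232]
  T[4,:] = [+0.0000 +0.1733 +0.3686 -0.0634 +0.1948]
moduli |λ_i(T)| = 0.5891, 0.1698, 0.1588, 0.1588, 0.0000.
ρ = 0.5891; 0.5891 < 1: convergent.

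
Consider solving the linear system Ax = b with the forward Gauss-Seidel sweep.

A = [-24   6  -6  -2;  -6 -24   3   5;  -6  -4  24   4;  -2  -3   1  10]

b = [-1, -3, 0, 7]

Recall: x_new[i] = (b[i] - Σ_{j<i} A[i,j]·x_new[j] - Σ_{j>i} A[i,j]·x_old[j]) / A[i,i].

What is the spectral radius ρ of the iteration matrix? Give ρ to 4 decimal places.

0.1712

Diagonal D = diag(-24, -24, 24, 10); L, U strict lower/upper.
GS T = -(D+L)⁻¹U: row 0 first, T[0,2] = -(-6)/(-24) = -0.2500; later rows by forward substitution.
  T[0,:] = [+0.0000, +0.2500, -0.2500, -0.0833]
  T[1,:] = [+0.0000, -0.0625, +0.1875, +0.2292]
  T[2,:] = [+0.0000, +0.0521, -0.0312, -0.1493]
  T[3,:] = [+0.0000, +0.0260, +0.0094, +0.0670]
moduli |λ_i(T)| = 0.1712, 0.0780, 0.0780, 0.0000.
ρ = 0.1712; 0.1712 < 1 ⇒ converges.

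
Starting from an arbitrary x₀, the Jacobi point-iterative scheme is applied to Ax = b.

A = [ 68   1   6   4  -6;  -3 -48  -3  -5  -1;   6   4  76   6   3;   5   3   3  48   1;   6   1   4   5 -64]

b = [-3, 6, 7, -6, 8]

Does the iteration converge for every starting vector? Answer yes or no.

Diagonal D = diag(68, -48, 76, 48, -64); L, U strict lower/upper.
T_J = -D⁻¹(L+U): T[2,0] = -(6)/(76) = -0.0789; T[2,2] = 0.
  T[0,:] = [+0.0000  -0.0147  -0.0882  -0.0588  +0.0882]
  T[1,:] = [-0.0625  +0.0000  -0.0625  -0.1042  -0.0208]
  T[2,:] = [-0.0789  -0.0526  +0.0000  -0.0789  -0.0395]
  T[3,:] = [-0.1042  -0.0625  -0.0625  +0.0000  -0.0208]
  T[4,:] = [+0.0938  +0.0156  +0.0625  +0.0781  +0.0000]
|roots of det(T-λI)|: 0.2120, 0.0972, 0.0972, 0.0478, 0.0260.
spectral radius ρ = 0.2120; 0.2120 < 1: convergent.

yes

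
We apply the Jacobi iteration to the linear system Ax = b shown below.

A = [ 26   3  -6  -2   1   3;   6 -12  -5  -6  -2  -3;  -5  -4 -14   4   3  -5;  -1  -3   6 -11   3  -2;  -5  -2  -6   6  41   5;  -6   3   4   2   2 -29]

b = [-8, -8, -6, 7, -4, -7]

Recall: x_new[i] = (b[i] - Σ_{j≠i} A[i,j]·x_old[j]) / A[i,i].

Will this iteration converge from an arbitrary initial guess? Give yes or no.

yes

Split A = D + L + U, D = diag(26, -12, -14, -11, 41, -29).
T_J = -D⁻¹(L+U): T[5,0] = -(-6)/(-29) = -0.2069; T[5,5] = 0.
  T[0,:] = [+0.0000  -0.1154  +0.2308  +0.0769  -0.0385  -0.1154]
  T[1,:] = [+0.5000  +0.0000  -0.4167  -0.5000  -0.1667  -0.2500]
  T[2,:] = [-0.3571  -0.2857  +0.0000  +0.2857  +0.2143  -0.3571]
  T[3,:] = [-0.0909  -0.2727  +0.5455  +0.0000  +0.2727  -0.1818]
  T[4,:] = [+0.1220  +0.0488  +0.1463  -0.1463  +0.0000  -0.1220]
  T[5,:] = [-0.2069  +0.1034  +0.1379  +0.0690  +0.0690  +0.0000]
|roots of det(T-λI)|: 0.5233, 0.2998, 0.2714, 0.2714, 0.1774, 0.1774.
ρ(T) = max|λ| = 0.5233; 0.5233 < 1: convergent.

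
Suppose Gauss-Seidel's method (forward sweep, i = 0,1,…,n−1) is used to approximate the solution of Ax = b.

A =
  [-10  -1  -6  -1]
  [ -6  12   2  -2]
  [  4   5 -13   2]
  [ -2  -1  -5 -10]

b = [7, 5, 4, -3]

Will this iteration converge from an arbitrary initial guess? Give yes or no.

Write A = D+L+U with D = diag(-10, 12, -13, -10).
T_GS = -(D+L)⁻¹U: row 0 first, T[0,2] = -(-6)/(-10) = -0.6000; later rows by forward substitution.
  T[0,:] = [+0.0000 -0.1000 -0.6000 -0.1000]
  T[1,:] = [+0.0000 -0.0500 -0.4667 +0.1167]
  T[2,:] = [+0.0000 -0.0500 -0.3641 +0.1679]
  T[3,:] = [+0.0000 +0.0500 +0.3487 -0.0756]
|roots of det(T-λI)|: 0.5596, 0.0524, 0.0175, 0.0000.
ρ(T) = max|λ| = 0.5596; 0.5596 < 1, so it converges for any x₀.

yes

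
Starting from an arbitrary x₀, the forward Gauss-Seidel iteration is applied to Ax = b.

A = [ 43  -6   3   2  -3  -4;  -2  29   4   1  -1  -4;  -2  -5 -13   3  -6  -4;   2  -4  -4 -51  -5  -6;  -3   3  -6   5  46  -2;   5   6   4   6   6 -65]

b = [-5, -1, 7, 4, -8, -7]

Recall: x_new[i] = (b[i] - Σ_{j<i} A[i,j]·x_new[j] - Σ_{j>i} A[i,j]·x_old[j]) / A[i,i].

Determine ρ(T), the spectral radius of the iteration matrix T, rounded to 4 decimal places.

0.1501

Split A = D + L + U, D = diag(43, 29, -13, -51, 46, -65).
T_GS = -(D+L)⁻¹U: row 0 first, T[0,4] = -(-3)/(43) = +0.0698; later rows by forward substitution.
  T[0,:] = [+0.0000, +0.1395, -0.0698, -0.0465, +0.0698, +0.0930]
  T[1,:] = [+0.0000, +0.0096, -0.1427, -0.0377, +0.0393, +0.1443]
  T[2,:] = [+0.0000, -0.0252, +0.0656, +0.2524, -0.4874, -0.3775]
  T[3,:] = [+0.0000, +0.0067, +0.0033, -0.0187, -0.0602, -0.0957]
  T[4,:] = [+0.0000, +0.0045, +0.0130, +0.0344, -0.0550, +0.0013]
  T[5,:] = [+0.0000, +0.0111, -0.0130, +0.0099, -0.0316, -0.0115]
|λ(T)| sorted: 0.1501, 0.1067, 0.1067, 0.0642, 0.0133, 0.0000.
ρ(T) = max|λ| = 0.1501; 0.1501 < 1: convergent.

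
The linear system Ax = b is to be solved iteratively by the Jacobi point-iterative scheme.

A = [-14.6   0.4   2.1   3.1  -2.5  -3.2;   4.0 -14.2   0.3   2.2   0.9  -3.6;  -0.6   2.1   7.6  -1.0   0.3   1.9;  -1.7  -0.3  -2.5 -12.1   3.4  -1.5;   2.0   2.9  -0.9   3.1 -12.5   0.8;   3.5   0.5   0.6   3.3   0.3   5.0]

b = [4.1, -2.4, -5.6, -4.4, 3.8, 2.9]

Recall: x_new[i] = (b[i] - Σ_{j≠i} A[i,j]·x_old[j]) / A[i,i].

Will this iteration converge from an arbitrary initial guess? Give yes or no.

yes

A = D + L + U where D = diag(-14.6, -14.2, 7.6, -12.1, -12.5, 5).
Jacobi: T = -D⁻¹(L+U), T[1,0] = -(4)/(-14.2) = +0.2817; T[1,1] = 0.
  T[0,:] = [+0.0000  +0.0274  +0.1438  +0.2123  -0.1712  -0.2192]
  T[1,:] = [+0.2817  +0.0000  +0.0211  +0.1549  +0.0634  -0.2535]
  T[2,:] = [+0.0789  -0.2763  +0.0000  +0.1316  -0.0395  -0.2500]
  T[3,:] = [-0.1405  -0.0248  -0.2066  +0.0000  +0.2810  -0.1240]
  T[4,:] = [+0.1600  +0.2320  -0.0720  +0.2480  +0.0000  +0.0640]
  T[5,:] = [-0.7000  -0.1000  -0.1200  -0.6600  -0.0600  +0.0000]
|eigenvalues of T|: 0.5659, 0.4144, 0.4144, 0.3042, 0.3042, 0.1050.
ρ = 0.5659; 0.5659 < 1: convergent.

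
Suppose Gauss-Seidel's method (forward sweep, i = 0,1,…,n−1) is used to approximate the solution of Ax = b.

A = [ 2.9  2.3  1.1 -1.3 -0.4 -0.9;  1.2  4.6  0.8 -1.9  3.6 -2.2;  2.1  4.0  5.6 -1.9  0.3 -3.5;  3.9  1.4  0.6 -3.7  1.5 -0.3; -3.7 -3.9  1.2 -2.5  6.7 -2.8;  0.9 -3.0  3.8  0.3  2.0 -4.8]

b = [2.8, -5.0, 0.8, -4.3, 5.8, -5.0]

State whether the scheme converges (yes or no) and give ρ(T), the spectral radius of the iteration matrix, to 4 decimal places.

no, ρ = 1.1858

Diagonal D = diag(2.9, 4.6, 5.6, -3.7, 6.7, -4.8); L, U strict lower/upper.
GS T = -(D+L)⁻¹U: row 0 first, T[0,5] = -(-0.9)/(2.9) = +0.3103; later rows by forward substitution.
  T[0,:] = [+0.0000  -0.7931  -0.3793  +0.4483  +0.1379  +0.3103]
  T[1,:] = [+0.0000  +0.2069  -0.0750  +0.2961  -0.8186  +0.3973]
  T[2,:] = [+0.0000  +0.1496  +0.1958  -0.0403  +0.4794  +0.2248]
  T[3,:] = [+0.0000  -0.7334  -0.3964  +0.5780  +0.3188  +0.4328]
  T[4,:] = [+0.0000  -0.6180  -0.4361  +0.6428  -0.3672  +0.9418]
  T[5,:] = [+0.0000  -0.4629  -0.0758  +0.1710  +0.7839  +0.4073]
eigenvalue magnitudes: 1.1858, 0.8972, 0.4939, 0.2497, 0.0113, 0.0000.
spectral radius ρ = 1.1858; 1.1858 > 1 ⇒ diverges.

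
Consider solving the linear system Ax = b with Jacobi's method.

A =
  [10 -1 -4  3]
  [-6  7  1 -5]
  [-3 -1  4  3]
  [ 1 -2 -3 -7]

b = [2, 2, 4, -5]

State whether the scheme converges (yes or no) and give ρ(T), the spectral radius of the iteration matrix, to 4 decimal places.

yes, ρ = 0.8417

A = D + L + U where D = diag(10, 7, 4, -7).
Jacobi T = -D⁻¹(L+U): T[3,1] = -(-2)/(-7) = -0.2857; T[3,3] = 0.
  T[0,:] = [+0.0000, +0.1000, +0.4000, -0.3000]
  T[1,:] = [+0.8571, +0.0000, -0.1429, +0.7143]
  T[2,:] = [+0.7500, +0.2500, +0.0000, -0.7500]
  T[3,:] = [+0.1429, -0.2857, -0.4286, +0.0000]
|λ(T)| sorted: 0.8417, 0.7078, 0.4350, 0.4350.
spectral radius ρ = 0.8417; 0.8417 < 1, so it converges for any x₀.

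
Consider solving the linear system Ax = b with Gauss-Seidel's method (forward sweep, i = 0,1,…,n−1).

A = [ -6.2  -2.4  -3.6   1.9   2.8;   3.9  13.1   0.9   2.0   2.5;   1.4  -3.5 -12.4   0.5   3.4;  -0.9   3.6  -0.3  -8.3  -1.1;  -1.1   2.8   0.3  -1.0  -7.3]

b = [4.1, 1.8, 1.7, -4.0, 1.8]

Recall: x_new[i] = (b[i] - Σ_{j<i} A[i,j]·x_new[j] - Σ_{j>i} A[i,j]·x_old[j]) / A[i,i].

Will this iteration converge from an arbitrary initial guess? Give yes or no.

Write A = D+L+U with D = diag(-6.2, 13.1, -12.4, -8.3, -7.3).
Gauss-Seidel: T = -(D+L)⁻¹U, row 0 first, T[0,4] = -(2.8)/(-6.2) = +0.4516; later rows by forward substitution.
  T[0,:] = [+0.0000  -0.3871  -0.5806  +0.3065  +0.4516]
  T[1,:] = [+0.0000  +0.1152  +0.1042  -0.2439  -0.3253]
  T[2,:] = [+0.0000  -0.0762  -0.0950  +0.1438  +0.4170]
  T[3,:] = [+0.0000  +0.0947  +0.1116  -0.1442  -0.3377]
  T[4,:] = [+0.0000  +0.0864  +0.1083  -0.1141  -0.1294]
|eigenvalues of T|: 0.3600, 0.1112, 0.0231, 0.0231, 0.0000.
spectral radius ρ = 0.3600; 0.3600 < 1: convergent.

yes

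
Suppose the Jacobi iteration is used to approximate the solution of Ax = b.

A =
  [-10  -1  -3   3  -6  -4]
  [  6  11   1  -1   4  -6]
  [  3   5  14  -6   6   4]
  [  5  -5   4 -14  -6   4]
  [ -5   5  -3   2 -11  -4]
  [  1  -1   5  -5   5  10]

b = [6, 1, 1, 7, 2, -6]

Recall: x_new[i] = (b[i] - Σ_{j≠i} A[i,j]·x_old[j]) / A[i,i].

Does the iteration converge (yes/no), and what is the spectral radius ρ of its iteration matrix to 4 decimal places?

Split A = D + L + U, D = diag(-10, 11, 14, -14, -11, 10).
T_J = -D⁻¹(L+U): T[4,3] = -(2)/(-11) = +0.1818; T[4,4] = 0.
  T[0,:] = [+0.0000  -0.1000  -0.3000  +0.3000  -0.6000  -0.4000]
  T[1,:] = [-0.5455  +0.0000  -0.0909  +0.0909  -0.3636  +0.5455]
  T[2,:] = [-0.2143  -0.3571  +0.0000  +0.4286  -0.4286  -0.2857]
  T[3,:] = [+0.3571  -0.3571  +0.2857  +0.0000  -0.4286  +0.2857]
  T[4,:] = [-0.4545  +0.4545  -0.2727  +0.1818  +0.0000  -0.3636]
  T[5,:] = [-0.1000  +0.1000  -0.5000  +0.5000  -0.5000  +0.0000]
eigenvalue magnitudes: 1.2019, 0.6813, 0.6813, 0.3418, 0.3257, 0.3257.
ρ(T) = max|λ| = 1.2019; 1.2019 > 1 ⇒ diverges.

no, ρ = 1.2019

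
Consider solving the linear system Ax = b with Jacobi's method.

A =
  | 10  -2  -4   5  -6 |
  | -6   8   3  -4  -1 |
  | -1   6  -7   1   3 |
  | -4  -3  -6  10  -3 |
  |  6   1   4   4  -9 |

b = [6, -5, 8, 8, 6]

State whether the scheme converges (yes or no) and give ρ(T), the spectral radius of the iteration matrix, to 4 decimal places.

no, ρ = 1.1786

Let D = diag(10, 8, -7, 10, -9); L, U the strict triangles.
Jacobi: T = -D⁻¹(L+U), T[1,2] = -(3)/(8) = -0.3750; T[1,1] = 0.
  T[0,:] = [+0.0000  +0.2000  +0.4000  -0.5000  +0.6000]
  T[1,:] = [+0.7500  +0.0000  -0.3750  +0.5000  +0.1250]
  T[2,:] = [-0.1429  +0.8571  +0.0000  +0.1429  +0.4286]
  T[3,:] = [+0.4000  +0.3000  +0.6000  +0.0000  +0.3000]
  T[4,:] = [+0.6667  +0.1111  +0.4444  +0.4444  +0.0000]
eigenvalue magnitudes: 1.1786, 0.7944, 0.7944, 0.1830, 0.1830.
ρ = 1.1786; 1.1786 > 1, so it fails to converge.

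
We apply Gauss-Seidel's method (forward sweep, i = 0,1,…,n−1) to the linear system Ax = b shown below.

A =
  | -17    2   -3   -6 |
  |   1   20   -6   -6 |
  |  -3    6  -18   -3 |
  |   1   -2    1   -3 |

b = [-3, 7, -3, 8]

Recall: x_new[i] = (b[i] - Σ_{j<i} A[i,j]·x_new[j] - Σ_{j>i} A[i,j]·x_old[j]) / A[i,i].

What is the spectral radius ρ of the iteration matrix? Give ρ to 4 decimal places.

0.3540

A = D + L + U where D = diag(-17, 20, -18, -3).
T_GS = -(D+L)⁻¹U: row 0 first, T[0,2] = -(-3)/(-17) = -0.1765; later rows by forward substitution.
  T[0,:] = [+0.0000  +0.1176  -0.1765  -0.3529]
  T[1,:] = [+0.0000  -0.0059  +0.3088  +0.3176]
  T[2,:] = [+0.0000  -0.0216  +0.1324  -0.0020]
  T[3,:] = [+0.0000  +0.0359  -0.2206  -0.3301]
|eigenvalues of T|: 0.3540, 0.0861, 0.0644, 0.0000.
ρ = 0.3540; 0.3540 < 1 ⇒ converges.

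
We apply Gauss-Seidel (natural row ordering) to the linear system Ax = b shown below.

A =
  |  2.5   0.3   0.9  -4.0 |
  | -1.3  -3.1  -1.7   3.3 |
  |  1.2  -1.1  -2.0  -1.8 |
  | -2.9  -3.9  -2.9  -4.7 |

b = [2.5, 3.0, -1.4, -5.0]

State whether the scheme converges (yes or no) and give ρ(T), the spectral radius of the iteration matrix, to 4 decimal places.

Let D = diag(2.5, -3.1, -2, -4.7); L, U the strict triangles.
T_GS = -(D+L)⁻¹U: row 0 first, T[0,2] = -(0.9)/(2.5) = -0.3600; later rows by forward substitution.
  T[0,:] = [+0.0000 -0.1200 -0.3600 +1.6000]
  T[1,:] = [+0.0000 +0.0503 -0.3974 +0.3935]
  T[2,:] = [+0.0000 -0.0997 +0.0026 -0.1565]
  T[3,:] = [+0.0000 +0.0938 +0.5503 -1.2173]
|eigenvalues of T|: 1.1845, 0.1860, 0.1659, 0.0000.
spectral radius ρ = 1.1845; 1.1845 > 1, so it fails to converge.

no, ρ = 1.1845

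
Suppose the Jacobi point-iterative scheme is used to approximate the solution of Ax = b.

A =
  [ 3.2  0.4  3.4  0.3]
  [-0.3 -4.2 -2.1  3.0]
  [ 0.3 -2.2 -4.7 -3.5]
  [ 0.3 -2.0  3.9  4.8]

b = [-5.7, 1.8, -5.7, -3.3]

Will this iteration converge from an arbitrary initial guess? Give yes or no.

no

Split A = D + L + U, D = diag(3.2, -4.2, -4.7, 4.8).
Jacobi T = -D⁻¹(L+U): T[2,1] = -(-2.2)/(-4.7) = -0.4681; T[2,2] = 0.
  T[0,:] = [+0.0000  -0.1250  -1.0625  -0.0938]
  T[1,:] = [-0.0714  +0.0000  -0.5000  +0.7143]
  T[2,:] = [+0.0638  -0.4681  +0.0000  -0.7447]
  T[3,:] = [-0.0625  +0.4167  -0.8125  +0.0000]
|λ(T)| sorted: 1.1724, 0.7566, 0.4666, 0.0508.
ρ = 1.1724; 1.1724 > 1, so it fails to converge.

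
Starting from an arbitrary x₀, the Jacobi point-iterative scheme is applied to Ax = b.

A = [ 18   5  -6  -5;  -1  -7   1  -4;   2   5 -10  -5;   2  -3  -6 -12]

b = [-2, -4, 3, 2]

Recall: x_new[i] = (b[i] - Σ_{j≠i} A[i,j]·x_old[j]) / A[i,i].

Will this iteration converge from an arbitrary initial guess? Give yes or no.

yes

A = D + L + U where D = diag(18, -7, -10, -12).
Jacobi T = -D⁻¹(L+U): T[1,0] = -(-1)/(-7) = -0.1429; T[1,1] = 0.
  T[0,:] = [+0.0000  -0.2778  +0.3333  +0.2778]
  T[1,:] = [-0.1429  +0.0000  +0.1429  -0.5714]
  T[2,:] = [+0.2000  +0.5000  +0.0000  -0.5000]
  T[3,:] = [+0.1667  -0.2500  -0.5000  +0.0000]
|eigenvalues of T|: 0.8232, 0.5302, 0.5302, 0.2127.
spectral radius ρ = 0.8232; 0.8232 < 1 ⇒ converges.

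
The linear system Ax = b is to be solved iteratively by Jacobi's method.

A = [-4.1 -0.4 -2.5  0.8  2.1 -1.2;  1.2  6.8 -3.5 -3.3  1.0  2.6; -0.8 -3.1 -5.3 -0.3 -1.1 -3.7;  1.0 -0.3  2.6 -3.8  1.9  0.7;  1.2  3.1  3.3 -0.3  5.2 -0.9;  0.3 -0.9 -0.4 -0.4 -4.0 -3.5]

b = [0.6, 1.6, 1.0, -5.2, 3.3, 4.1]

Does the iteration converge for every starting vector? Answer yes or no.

no

Write A = D+L+U with D = diag(-4.1, 6.8, -5.3, -3.8, 5.2, -3.5).
T_J = -D⁻¹(L+U): T[5,0] = -(0.3)/(-3.5) = +0.0857; T[5,5] = 0.
  T[0,:] = [+0.0000 -0.0976 -0.6098 +0.1951 +0.5122 -0.2927]
  T[1,:] = [-0.1765 +0.0000 +0.5147 +0.4853 -0.1471 -0.3824]
  T[2,:] = [-0.1509 -0.5849 +0.0000 -0.0566 -0.2075 -0.6981]
  T[3,:] = [+0.2632 -0.0789 +0.6842 +0.0000 +0.5000 +0.1842]
  T[4,:] = [-0.2308 -0.5962 -0.6346 +0.0577 +0.0000 +0.1731]
  T[5,:] = [+0.0857 -0.2571 -0.1143 -0.1143 -1.1429 +0.0000]
|λ(T)| sorted: 1.1695, 0.9394, 0.9394, 0.6382, 0.6382, 0.3170.
ρ = 1.1695; 1.1695 > 1, so it fails to converge.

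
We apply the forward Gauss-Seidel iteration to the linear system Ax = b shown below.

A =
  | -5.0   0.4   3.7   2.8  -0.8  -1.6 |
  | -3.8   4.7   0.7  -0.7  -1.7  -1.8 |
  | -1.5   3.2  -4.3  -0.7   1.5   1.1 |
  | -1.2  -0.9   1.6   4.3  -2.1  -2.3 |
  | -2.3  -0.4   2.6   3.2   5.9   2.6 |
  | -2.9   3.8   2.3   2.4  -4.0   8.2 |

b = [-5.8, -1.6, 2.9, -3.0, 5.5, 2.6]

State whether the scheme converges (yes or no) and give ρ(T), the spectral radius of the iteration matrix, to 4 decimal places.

no, ρ = 1.4618

Split A = D + L + U, D = diag(-5, 4.7, -4.3, 4.3, 5.9, 8.2).
Gauss-Seidel: T = -(D+L)⁻¹U, row 0 first, T[0,4] = -(-0.8)/(-5) = -0.1600; later rows by forward substitution.
  T[0,:] = [+0.0000 +0.0800 +0.7400 +0.5600 -0.1600 -0.3200]
  T[1,:] = [+0.0000 +0.0647 +0.4494 +0.6017 +0.2323 +0.1243]
  T[2,:] = [+0.0000 +0.0202 +0.0763 +0.0896 +0.5776 +0.4599]
  T[3,:] = [+0.0000 +0.0283 +0.2722 +0.2489 +0.2774 +0.3005]
  T[4,:] = [+0.0000 +0.0113 +0.1377 +0.0846 -0.4516 -0.9226]
  T[5,:] = [+0.0000 -0.0101 +0.0196 -0.1375 -0.6278 -0.8378]
|λ(T)| sorted: 1.4618, 0.5215, 0.1191, 0.1191, 0.0137, 0.0000.
ρ(T) = max|λ| = 1.4618; 1.4618 > 1: divergent.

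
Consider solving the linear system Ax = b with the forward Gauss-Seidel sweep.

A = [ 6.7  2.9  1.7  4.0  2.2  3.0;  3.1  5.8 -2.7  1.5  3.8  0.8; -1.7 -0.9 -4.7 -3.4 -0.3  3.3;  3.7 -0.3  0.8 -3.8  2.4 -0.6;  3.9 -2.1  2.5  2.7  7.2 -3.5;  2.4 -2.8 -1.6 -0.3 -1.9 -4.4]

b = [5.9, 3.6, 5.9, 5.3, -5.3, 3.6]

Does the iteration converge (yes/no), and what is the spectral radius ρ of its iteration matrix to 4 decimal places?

no, ρ = 1.2629

Let D = diag(6.7, 5.8, -4.7, -3.8, 7.2, -4.4); L, U the strict triangles.
T_GS = -(D+L)⁻¹U: row 0 first, T[0,2] = -(1.7)/(6.7) = -0.2537; later rows by forward substitution.
  T[0,:] = [+0.0000 -0.4328 -0.2537 -0.5970 -0.3284 -0.4478]
  T[1,:] = [+0.0000 +0.2313 +0.6011 +0.0605 -0.4797 +0.1014]
  T[2,:] = [+0.0000 +0.1123 -0.0233 -0.5190 +0.1468 +0.8447]
  T[3,:] = [+0.0000 -0.4161 -0.2994 -0.6954 +0.3806 -0.4241]
  T[4,:] = [+0.0000 +0.4190 +0.4332 +0.7820 -0.1557 +0.6240]
  T[5,:] = [+0.0000 -0.5767 -0.6791 -0.4657 +0.1141 -0.8564]
moduli |λ_i(T)| = 1.2629, 0.5035, 0.5035, 0.2907, 0.2622, 0.0000.
ρ = 1.2629; 1.2629 > 1 ⇒ diverges.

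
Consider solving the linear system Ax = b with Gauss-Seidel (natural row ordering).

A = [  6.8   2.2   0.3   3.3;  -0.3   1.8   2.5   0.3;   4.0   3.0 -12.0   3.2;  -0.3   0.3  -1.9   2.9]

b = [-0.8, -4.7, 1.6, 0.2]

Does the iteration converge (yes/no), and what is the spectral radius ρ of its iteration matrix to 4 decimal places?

Diagonal D = diag(6.8, 1.8, -12, 2.9); L, U strict lower/upper.
Gauss-Seidel: T = -(D+L)⁻¹U, row 0 first, T[0,3] = -(3.3)/(6.8) = -0.4853; later rows by forward substitution.
  T[0,:] = [+0.0000, -0.3235, -0.0441, -0.4853]
  T[1,:] = [+0.0000, -0.0539, -1.3962, -0.2475]
  T[2,:] = [+0.0000, -0.1213, -0.3638, +0.0430]
  T[3,:] = [+0.0000, -0.1074, -0.0985, +0.0036]
eigenvalue magnitudes: 0.6514, 0.3006, 0.0633, 0.0000.
ρ(T) = max|λ| = 0.6514; 0.6514 < 1, so it converges for any x₀.

yes, ρ = 0.6514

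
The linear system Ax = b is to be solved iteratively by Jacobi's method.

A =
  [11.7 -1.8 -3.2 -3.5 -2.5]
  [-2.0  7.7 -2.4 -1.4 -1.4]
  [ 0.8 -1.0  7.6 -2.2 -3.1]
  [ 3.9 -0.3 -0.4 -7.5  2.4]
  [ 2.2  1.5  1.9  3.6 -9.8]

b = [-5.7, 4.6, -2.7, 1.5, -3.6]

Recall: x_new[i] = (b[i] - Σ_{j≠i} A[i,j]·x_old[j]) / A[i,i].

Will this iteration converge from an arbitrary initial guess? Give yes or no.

yes

Write A = D+L+U with D = diag(11.7, 7.7, 7.6, -7.5, -9.8).
Jacobi T = -D⁻¹(L+U): T[4,0] = -(2.2)/(-9.8) = +0.2245; T[4,4] = 0.
  T[0,:] = [+0.0000 +0.1538 +0.2735 +0.2991 +0.2137]
  T[1,:] = [+0.2597 +0.0000 +0.3117 +0.1818 +0.1818]
  T[2,:] = [-0.1053 +0.1316 +0.0000 +0.2895 +0.4079]
  T[3,:] = [+0.5200 -0.0400 -0.0533 +0.0000 +0.3200]
  T[4,:] = [+0.2245 +0.1531 +0.1939 +0.3673 +0.0000]
eigenvalue magnitudes: 0.8556, 0.4077, 0.2394, 0.2394, 0.0997.
ρ(T) = max|λ| = 0.8556; 0.8556 < 1 ⇒ converges.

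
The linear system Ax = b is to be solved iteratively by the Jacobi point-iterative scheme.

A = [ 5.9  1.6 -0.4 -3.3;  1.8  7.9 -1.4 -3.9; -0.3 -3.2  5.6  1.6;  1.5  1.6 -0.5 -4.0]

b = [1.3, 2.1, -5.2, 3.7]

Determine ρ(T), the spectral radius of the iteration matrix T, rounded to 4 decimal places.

0.9006

Diagonal D = diag(5.9, 7.9, 5.6, -4); L, U strict lower/upper.
Jacobi: T = -D⁻¹(L+U), T[3,2] = -(-0.5)/(-4) = -0.1250; T[3,3] = 0.
  T[0,:] = [+0.0000  -0.2712  +0.0678  +0.5593]
  T[1,:] = [-0.2278  +0.0000  +0.1772  +0.4937]
  T[2,:] = [+0.0536  +0.5714  +0.0000  -0.2857]
  T[3,:] = [+0.3750  +0.4000  -0.1250  +0.0000]
|λ(T)| sorted: 0.9006, 0.5256, 0.3631, 0.0119.
spectral radius ρ = 0.9006; 0.9006 < 1: convergent.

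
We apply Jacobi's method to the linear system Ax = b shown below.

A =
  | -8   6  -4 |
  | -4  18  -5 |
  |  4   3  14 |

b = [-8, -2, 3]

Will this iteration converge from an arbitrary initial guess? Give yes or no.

A = D + L + U where D = diag(-8, 18, 14).
T_J = -D⁻¹(L+U): T[0,2] = -(-4)/(-8) = -0.5000; T[0,0] = 0.
  T[0,:] = [+0.0000  +0.7500  -0.5000]
  T[1,:] = [+0.2222  +0.0000  +0.2778]
  T[2,:] = [-0.2857  -0.2143  +0.0000]
moduli |λ_i(T)| = 0.5601, 0.4012, 0.1589.
spectral radius ρ = 0.5601; 0.5601 < 1 ⇒ converges.

yes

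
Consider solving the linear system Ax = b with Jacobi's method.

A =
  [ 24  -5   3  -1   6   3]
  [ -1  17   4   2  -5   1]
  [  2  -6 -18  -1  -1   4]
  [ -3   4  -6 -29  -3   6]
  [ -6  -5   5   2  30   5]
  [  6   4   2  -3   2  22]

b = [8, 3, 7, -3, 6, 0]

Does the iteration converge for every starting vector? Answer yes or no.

A = D + L + U where D = diag(24, 17, -18, -29, 30, 22).
Jacobi T = -D⁻¹(L+U): T[3,2] = -(-6)/(-29) = -0.2069; T[3,3] = 0.
  T[0,:] = [+0.0000, +0.2083, -0.1250, +0.0417, -0.2500, -0.1250]
  T[1,:] = [+0.0588, +0.0000, -0.2353, -0.1176, +0.2941, -0.0588]
  T[2,:] = [+0.1111, -0.3333, +0.0000, -0.0556, -0.0556, +0.2222]
  T[3,:] = [-0.1034, +0.1379, -0.2069, +0.0000, -0.1034, +0.2069]
  T[4,:] = [+0.2000, +0.1667, -0.1667, -0.0667, +0.0000, -0.1667]
  T[5,:] = [-0.2727, -0.1818, -0.0909, +0.1364, -0.0909, +0.0000]
|λ(T)| sorted: 0.5047, 0.3064, 0.3064, 0.1733, 0.1733, 0.1085.
ρ = 0.5047; 0.5047 < 1: convergent.

yes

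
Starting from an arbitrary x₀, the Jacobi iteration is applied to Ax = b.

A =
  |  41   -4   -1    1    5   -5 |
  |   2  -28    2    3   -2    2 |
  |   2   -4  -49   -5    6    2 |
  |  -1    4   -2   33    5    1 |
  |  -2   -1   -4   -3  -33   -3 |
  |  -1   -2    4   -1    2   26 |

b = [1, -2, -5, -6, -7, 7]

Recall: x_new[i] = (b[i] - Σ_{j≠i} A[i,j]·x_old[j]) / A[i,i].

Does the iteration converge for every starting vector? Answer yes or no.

yes

Split A = D + L + U, D = diag(41, -28, -49, 33, -33, 26).
T_J = -D⁻¹(L+U): T[2,1] = -(-4)/(-49) = -0.0816; T[2,2] = 0.
  T[0,:] = [+0.0000, +0.0976, +0.0244, -0.0244, -0.1220, +0.1220]
  T[1,:] = [+0.0714, +0.0000, +0.0714, +0.1071, -0.0714, +0.0714]
  T[2,:] = [+0.0408, -0.0816, +0.0000, -0.1020, +0.1224, +0.0408]
  T[3,:] = [+0.0303, -0.1212, +0.0606, +0.0000, -0.1515, -0.0303]
  T[4,:] = [-0.0606, -0.0303, -0.1212, -0.0909, +0.0000, -0.0909]
  T[5,:] = [+0.0385, +0.0769, -0.1538, +0.0385, -0.0769, +0.0000]
|roots of det(T-λI)|: 0.2197, 0.1783, 0.1783, 0.1329, 0.1329, 0.0212.
ρ(T) = max|λ| = 0.2197; 0.2197 < 1 ⇒ converges.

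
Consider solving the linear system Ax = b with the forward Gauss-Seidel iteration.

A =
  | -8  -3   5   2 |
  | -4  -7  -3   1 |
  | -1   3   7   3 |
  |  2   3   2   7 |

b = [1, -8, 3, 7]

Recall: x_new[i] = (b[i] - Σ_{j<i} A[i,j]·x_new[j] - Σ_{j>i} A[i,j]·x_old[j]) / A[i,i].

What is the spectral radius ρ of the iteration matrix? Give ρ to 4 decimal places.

0.6966

Let D = diag(-8, -7, 7, 7); L, U the strict triangles.
Gauss-Seidel: T = -(D+L)⁻¹U, row 0 first, T[0,1] = -(-3)/(-8) = -0.3750; later rows by forward substitution.
  T[0,:] = [+0.0000  -0.3750  +0.6250  +0.2500]
  T[1,:] = [+0.0000  +0.2143  -0.7857  +0.0000]
  T[2,:] = [+0.0000  -0.1454  +0.4260  -0.3929]
  T[3,:] = [+0.0000  +0.0569  +0.0364  +0.0408]
moduli |λ_i(T)| = 0.6966, 0.1681, 0.1681, 0.0000.
ρ = 0.6966; 0.6966 < 1: convergent.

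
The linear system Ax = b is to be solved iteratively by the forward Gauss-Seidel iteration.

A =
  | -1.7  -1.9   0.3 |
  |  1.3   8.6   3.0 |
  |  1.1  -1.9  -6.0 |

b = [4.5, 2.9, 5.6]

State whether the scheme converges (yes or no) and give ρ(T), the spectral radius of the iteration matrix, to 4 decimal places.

Write A = D+L+U with D = diag(-1.7, 8.6, -6).
T_GS = -(D+L)⁻¹U: row 0 first, T[0,1] = -(-1.9)/(-1.7) = -1.1176; later rows by forward substitution.
  T[0,:] = [+0.0000  -1.1176  +0.1765]
  T[1,:] = [+0.0000  +0.1689  -0.3755]
  T[2,:] = [+0.0000  -0.2584  +0.1513]
|roots of det(T-λI)|: 0.4717, 0.1515, 0.0000.
ρ = 0.4717; 0.4717 < 1: convergent.

yes, ρ = 0.4717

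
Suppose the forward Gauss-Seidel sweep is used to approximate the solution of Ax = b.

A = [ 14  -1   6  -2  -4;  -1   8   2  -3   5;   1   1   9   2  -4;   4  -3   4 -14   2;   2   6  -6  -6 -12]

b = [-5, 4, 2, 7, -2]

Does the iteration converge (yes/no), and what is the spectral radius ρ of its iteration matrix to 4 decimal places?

yes, ρ = 0.8471

Let D = diag(14, 8, 9, -14, -12); L, U the strict triangles.
T_GS = -(D+L)⁻¹U: row 0 first, T[0,1] = -(-1)/(14) = +0.0714; later rows by forward substitution.
  T[0,:] = [+0.0000 +0.0714 -0.4286 +0.1429 +0.2857]
  T[1,:] = [+0.0000 +0.0089 -0.3036 +0.3929 -0.5893]
  T[2,:] = [+0.0000 -0.0089 +0.0813 -0.2817 +0.4782]
  T[3,:] = [+0.0000 +0.0159 -0.0342 -0.1239 +0.4874]
  T[4,:] = [+0.0000 +0.0129 -0.2468 +0.4230 -0.7298]
moduli |λ_i(T)| = 0.8471, 0.1707, 0.0787, 0.0083, 0.0000.
ρ = 0.8471; 0.8471 < 1, so it converges for any x₀.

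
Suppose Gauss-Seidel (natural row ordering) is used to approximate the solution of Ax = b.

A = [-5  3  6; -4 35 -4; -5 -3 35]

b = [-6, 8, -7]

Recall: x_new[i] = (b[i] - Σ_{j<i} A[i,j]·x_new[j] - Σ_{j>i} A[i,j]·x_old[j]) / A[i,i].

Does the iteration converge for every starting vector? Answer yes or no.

Write A = D+L+U with D = diag(-5, 35, 35).
GS T = -(D+L)⁻¹U: row 0 first, T[0,1] = -(3)/(-5) = +0.6000; later rows by forward substitution.
  T[0,:] = [+0.0000, +0.6000, +1.2000]
  T[1,:] = [+0.0000, +0.0686, +0.2514]
  T[2,:] = [+0.0000, +0.0916, +0.1930]
eigenvalue magnitudes: 0.2948, 0.0332, 0.0000.
ρ = 0.2948; 0.2948 < 1, so it converges for any x₀.

yes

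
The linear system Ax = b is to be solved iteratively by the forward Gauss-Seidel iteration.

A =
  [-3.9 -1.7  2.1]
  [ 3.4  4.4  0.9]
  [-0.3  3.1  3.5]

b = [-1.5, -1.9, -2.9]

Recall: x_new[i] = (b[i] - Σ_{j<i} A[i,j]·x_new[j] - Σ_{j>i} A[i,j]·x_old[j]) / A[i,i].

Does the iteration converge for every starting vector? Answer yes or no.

A = D + L + U where D = diag(-3.9, 4.4, 3.5).
Gauss-Seidel: T = -(D+L)⁻¹U, row 0 first, T[0,1] = -(-1.7)/(-3.9) = -0.4359; later rows by forward substitution.
  T[0,:] = [+0.0000  -0.4359  +0.5385]
  T[1,:] = [+0.0000  +0.3368  -0.6206]
  T[2,:] = [+0.0000  -0.3357  +0.5959]
|eigenvalues of T|: 0.9408, 0.0081, 0.0000.
ρ = 0.9408; 0.9408 < 1: convergent.

yes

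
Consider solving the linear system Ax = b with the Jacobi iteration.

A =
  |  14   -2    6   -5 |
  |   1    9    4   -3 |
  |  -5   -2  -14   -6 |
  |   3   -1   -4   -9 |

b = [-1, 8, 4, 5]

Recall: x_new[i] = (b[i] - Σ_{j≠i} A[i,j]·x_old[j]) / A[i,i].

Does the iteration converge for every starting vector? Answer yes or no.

Write A = D+L+U with D = diag(14, 9, -14, -9).
Jacobi: T = -D⁻¹(L+U), T[0,3] = -(-5)/(14) = +0.3571; T[0,0] = 0.
  T[0,:] = [+0.0000  +0.1429  -0.4286  +0.3571]
  T[1,:] = [-0.1111  +0.0000  -0.4444  +0.3333]
  T[2,:] = [-0.3571  -0.1429  +0.0000  -0.4286]
  T[3,:] = [+0.3333  -0.1111  -0.4444  +0.0000]
eigenvalue magnitudes: 0.8280, 0.4800, 0.2129, 0.2129.
spectral radius ρ = 0.8280; 0.8280 < 1: convergent.

yes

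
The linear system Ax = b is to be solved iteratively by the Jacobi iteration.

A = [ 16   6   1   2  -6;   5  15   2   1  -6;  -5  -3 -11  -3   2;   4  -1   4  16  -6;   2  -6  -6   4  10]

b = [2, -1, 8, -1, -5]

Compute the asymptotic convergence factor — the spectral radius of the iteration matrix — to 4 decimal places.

0.9043

Diagonal D = diag(16, 15, -11, 16, 10); L, U strict lower/upper.
Jacobi: T = -D⁻¹(L+U), T[3,1] = -(-1)/(16) = +0.0625; T[3,3] = 0.
  T[0,:] = [+0.0000 -0.3750 -0.0625 -0.1250 +0.3750]
  T[1,:] = [-0.3333 +0.0000 -0.1333 -0.0667 +0.4000]
  T[2,:] = [-0.4545 -0.2727 +0.0000 -0.2727 +0.1818]
  T[3,:] = [-0.2500 +0.0625 -0.2500 +0.0000 +0.3750]
  T[4,:] = [-0.2000 +0.6000 +0.6000 -0.4000 +0.0000]
|λ(T)| sorted: 0.9043, 0.4872, 0.4872, 0.4056, 0.0560.
spectral radius ρ = 0.9043; 0.9043 < 1, so it converges for any x₀.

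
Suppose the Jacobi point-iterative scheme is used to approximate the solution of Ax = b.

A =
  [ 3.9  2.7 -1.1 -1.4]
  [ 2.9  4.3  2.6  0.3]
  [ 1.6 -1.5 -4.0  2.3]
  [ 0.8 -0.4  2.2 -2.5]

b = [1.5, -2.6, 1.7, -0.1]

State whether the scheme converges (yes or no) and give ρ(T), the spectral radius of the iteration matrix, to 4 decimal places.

Diagonal D = diag(3.9, 4.3, -4, -2.5); L, U strict lower/upper.
Jacobi: T = -D⁻¹(L+U), T[2,3] = -(2.3)/(-4) = +0.5750; T[2,2] = 0.
  T[0,:] = [+0.0000  -0.6923  +0.2821  +0.3590]
  T[1,:] = [-0.6744  +0.0000  -0.6047  -0.0698]
  T[2,:] = [+0.4000  -0.3750  +0.0000  +0.5750]
  T[3,:] = [+0.3200  -0.1600  +0.8800  +0.0000]
|λ(T)| sorted: 1.3475, 0.8387, 0.5923, 0.0835.
ρ = 1.3475; 1.3475 > 1 ⇒ diverges.

no, ρ = 1.3475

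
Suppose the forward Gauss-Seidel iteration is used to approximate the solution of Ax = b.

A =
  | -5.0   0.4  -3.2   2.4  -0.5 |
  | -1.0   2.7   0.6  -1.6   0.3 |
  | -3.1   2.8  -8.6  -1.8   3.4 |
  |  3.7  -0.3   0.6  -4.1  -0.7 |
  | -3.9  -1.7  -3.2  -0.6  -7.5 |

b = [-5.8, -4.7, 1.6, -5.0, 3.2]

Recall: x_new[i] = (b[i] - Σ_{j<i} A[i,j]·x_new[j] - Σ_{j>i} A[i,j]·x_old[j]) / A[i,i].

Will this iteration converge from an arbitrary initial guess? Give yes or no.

yes

A = D + L + U where D = diag(-5, 2.7, -8.6, -4.1, -7.5).
Gauss-Seidel: T = -(D+L)⁻¹U, row 0 first, T[0,2] = -(-3.2)/(-5) = -0.6400; later rows by forward substitution.
  T[0,:] = [+0.0000, +0.0800, -0.6400, +0.4800, -0.1000]
  T[1,:] = [+0.0000, +0.0296, -0.4593, +0.7704, -0.1481]
  T[2,:] = [+0.0000, -0.0192, +0.0812, -0.1315, +0.3832]
  T[3,:] = [+0.0000, +0.0672, -0.5321, +0.3576, -0.1941]
  T[4,:] = [+0.0000, -0.0455, +0.4448, -0.3967, -0.0624]
|λ(T)| sorted: 0.8834, 0.3297, 0.1396, 0.0081, 0.0000.
ρ = 0.8834; 0.8834 < 1 ⇒ converges.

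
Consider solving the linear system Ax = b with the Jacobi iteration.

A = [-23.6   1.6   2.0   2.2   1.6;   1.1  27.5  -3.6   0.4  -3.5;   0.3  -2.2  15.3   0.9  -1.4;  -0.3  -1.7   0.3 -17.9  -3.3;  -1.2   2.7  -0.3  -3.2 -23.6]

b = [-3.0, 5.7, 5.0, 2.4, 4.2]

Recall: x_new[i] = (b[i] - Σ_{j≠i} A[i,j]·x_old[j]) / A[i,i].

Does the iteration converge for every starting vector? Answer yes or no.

yes

Split A = D + L + U, D = diag(-23.6, 27.5, 15.3, -17.9, -23.6).
Jacobi T = -D⁻¹(L+U): T[2,4] = -(-1.4)/(15.3) = +0.0915; T[2,2] = 0.
  T[0,:] = [+0.0000 +0.0678 +0.0847 +0.0932 +0.0678]
  T[1,:] = [-0.0400 +0.0000 +0.1309 -0.0145 +0.1273]
  T[2,:] = [-0.0196 +0.1438 +0.0000 -0.0588 +0.0915]
  T[3,:] = [-0.0168 -0.0950 +0.0168 +0.0000 -0.1844]
  T[4,:] = [-0.0508 +0.1144 -0.0127 -0.1356 +0.0000]
|roots of det(T-λI)|: 0.2452, 0.1712, 0.0755, 0.0265, 0.0250.
ρ(T) = max|λ| = 0.2452; 0.2452 < 1: convergent.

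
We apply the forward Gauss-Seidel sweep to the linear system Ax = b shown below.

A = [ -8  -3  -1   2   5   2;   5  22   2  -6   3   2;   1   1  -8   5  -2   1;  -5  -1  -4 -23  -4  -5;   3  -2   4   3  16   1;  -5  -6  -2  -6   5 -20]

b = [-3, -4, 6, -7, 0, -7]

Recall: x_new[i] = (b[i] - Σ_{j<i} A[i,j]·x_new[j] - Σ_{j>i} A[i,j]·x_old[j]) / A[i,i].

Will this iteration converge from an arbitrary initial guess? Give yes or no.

Write A = D+L+U with D = diag(-8, 22, -8, -23, 16, -20).
T_GS = -(D+L)⁻¹U: row 0 first, T[0,3] = -(2)/(-8) = +0.2500; later rows by forward substitution.
  T[0,:] = [+0.0000, -0.3750, -0.1250, +0.2500, +0.6250, +0.2500]
  T[1,:] = [+0.0000, +0.0852, -0.0625, +0.2159, -0.2784, -0.1477]
  T[2,:] = [+0.0000, -0.0362, -0.0234, +0.6832, -0.2067, +0.1378]
  T[3,:] = [+0.0000, +0.0841, +0.0340, -0.1826, -0.2617, -0.2893]
  T[4,:] = [+0.0000, +0.0742, +0.0151, -0.1565, -0.0512, -0.1080]
  T[5,:] = [+0.0000, +0.0651, +0.0459, -0.1799, +0.0136, +0.0278]
|eigenvalues of T|: 0.5075, 0.1696, 0.1696, 0.1097, 0.0361, 0.0000.
spectral radius ρ = 0.5075; 0.5075 < 1, so it converges for any x₀.

yes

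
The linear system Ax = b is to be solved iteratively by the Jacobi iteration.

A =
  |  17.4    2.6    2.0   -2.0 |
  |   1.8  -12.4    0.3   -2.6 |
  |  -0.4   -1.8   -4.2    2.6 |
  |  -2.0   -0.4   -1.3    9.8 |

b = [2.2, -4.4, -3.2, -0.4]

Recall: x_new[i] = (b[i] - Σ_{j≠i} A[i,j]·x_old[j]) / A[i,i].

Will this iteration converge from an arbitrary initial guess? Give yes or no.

yes

A = D + L + U where D = diag(17.4, -12.4, -4.2, 9.8).
T_J = -D⁻¹(L+U): T[1,3] = -(-2.6)/(-12.4) = -0.2097; T[1,1] = 0.
  T[0,:] = [+0.0000  -0.1494  -0.1149  +0.1149]
  T[1,:] = [+0.1452  +0.0000  +0.0242  -0.2097]
  T[2,:] = [-0.0952  -0.4286  +0.0000  +0.6190]
  T[3,:] = [+0.2041  +0.0408  +0.1327  +0.0000]
|λ(T)| sorted: 0.2969, 0.2497, 0.2497, 0.1201.
ρ(T) = max|λ| = 0.2969; 0.2969 < 1 ⇒ converges.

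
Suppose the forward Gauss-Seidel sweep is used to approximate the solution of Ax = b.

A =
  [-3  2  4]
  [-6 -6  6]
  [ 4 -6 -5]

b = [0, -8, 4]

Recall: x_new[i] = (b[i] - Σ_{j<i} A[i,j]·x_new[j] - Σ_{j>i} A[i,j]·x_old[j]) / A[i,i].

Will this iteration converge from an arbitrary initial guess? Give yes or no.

Write A = D+L+U with D = diag(-3, -6, -5).
GS T = -(D+L)⁻¹U: row 0 first, T[0,1] = -(2)/(-3) = +0.6667; later rows by forward substitution.
  T[0,:] = [+0.0000, +0.6667, +1.3333]
  T[1,:] = [+0.0000, -0.6667, -0.3333]
  T[2,:] = [+0.0000, +1.3333, +1.4667]
|eigenvalues of T|: 1.2327, 0.4327, 0.0000.
spectral radius ρ = 1.2327; 1.2327 > 1, so it fails to converge.

no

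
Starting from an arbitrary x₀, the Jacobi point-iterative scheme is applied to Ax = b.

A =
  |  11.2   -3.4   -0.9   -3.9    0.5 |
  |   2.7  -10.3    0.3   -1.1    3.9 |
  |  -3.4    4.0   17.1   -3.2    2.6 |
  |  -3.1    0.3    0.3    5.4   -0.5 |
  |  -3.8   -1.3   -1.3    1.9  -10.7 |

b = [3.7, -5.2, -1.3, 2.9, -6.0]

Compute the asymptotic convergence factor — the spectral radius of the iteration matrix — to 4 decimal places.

0.6704

Diagonal D = diag(11.2, -10.3, 17.1, 5.4, -10.7); L, U strict lower/upper.
Jacobi: T = -D⁻¹(L+U), T[4,3] = -(1.9)/(-10.7) = +0.1776; T[4,4] = 0.
  T[0,:] = [+0.0000  +0.3036  +0.0804  +0.3482  -0.0446]
  T[1,:] = [+0.2621  +0.0000  +0.0291  -0.1068  +0.3786]
  T[2,:] = [+0.1988  -0.2339  +0.0000  +0.1871  -0.1520]
  T[3,:] = [+0.5741  -0.0556  -0.0556  +0.0000  +0.0926]
  T[4,:] = [-0.3551  -0.1215  -0.1215  +0.1776  +0.0000]
eigenvalue magnitudes: 0.6704, 0.4380, 0.2540, 0.2534, 0.2534.
ρ = 0.6704; 0.6704 < 1 ⇒ converges.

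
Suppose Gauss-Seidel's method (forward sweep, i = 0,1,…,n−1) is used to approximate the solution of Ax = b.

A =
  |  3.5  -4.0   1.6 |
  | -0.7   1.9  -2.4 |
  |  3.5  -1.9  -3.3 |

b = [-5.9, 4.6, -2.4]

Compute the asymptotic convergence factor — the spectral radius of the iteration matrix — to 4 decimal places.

Write A = D+L+U with D = diag(3.5, 1.9, -3.3).
Gauss-Seidel: T = -(D+L)⁻¹U, row 0 first, T[0,1] = -(-4)/(3.5) = +1.1429; later rows by forward substitution.
  T[0,:] = [+0.0000 +1.1429 -0.4571]
  T[1,:] = [+0.0000 +0.4211 +1.0947]
  T[2,:] = [+0.0000 +0.9697 -1.1152]
|eigenvalues of T|: 1.6322, 0.9381, 0.0000.
ρ = 1.6322; 1.6322 > 1: divergent.

1.6322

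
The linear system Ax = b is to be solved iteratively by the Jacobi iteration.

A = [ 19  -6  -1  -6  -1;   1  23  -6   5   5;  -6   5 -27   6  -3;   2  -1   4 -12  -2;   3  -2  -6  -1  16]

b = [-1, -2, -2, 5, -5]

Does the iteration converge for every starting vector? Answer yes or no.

yes

A = D + L + U where D = diag(19, 23, -27, -12, 16).
Jacobi T = -D⁻¹(L+U): T[1,0] = -(1)/(23) = -0.0435; T[1,1] = 0.
  T[0,:] = [+0.0000  +0.3158  +0.0526  +0.3158  +0.0526]
  T[1,:] = [-0.0435  +0.0000  +0.2609  -0.2174  -0.2174]
  T[2,:] = [-0.2222  +0.1852  +0.0000  +0.2222  -0.1111]
  T[3,:] = [+0.1667  -0.0833  +0.3333  +0.0000  -0.1667]
  T[4,:] = [-0.1875  +0.1250  +0.3750  +0.0625  +0.0000]
moduli |λ_i(T)| = 0.5660, 0.3683, 0.3683, 0.2162, 0.1673.
spectral radius ρ = 0.5660; 0.5660 < 1, so it converges for any x₀.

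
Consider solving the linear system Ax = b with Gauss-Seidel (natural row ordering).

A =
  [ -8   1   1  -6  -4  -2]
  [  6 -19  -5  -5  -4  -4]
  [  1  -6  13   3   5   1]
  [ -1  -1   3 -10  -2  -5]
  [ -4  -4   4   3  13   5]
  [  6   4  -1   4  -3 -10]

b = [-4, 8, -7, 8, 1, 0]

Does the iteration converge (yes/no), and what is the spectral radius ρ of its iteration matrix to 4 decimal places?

yes, ρ = 0.9385

Write A = D+L+U with D = diag(-8, -19, 13, -10, 13, -10).
GS T = -(D+L)⁻¹U: row 0 first, T[0,4] = -(-4)/(-8) = -0.5000; later rows by forward substitution.
  T[0,:] = [+0.0000, +0.1250, +0.1250, -0.7500, -0.5000, -0.2500]
  T[1,:] = [+0.0000, +0.0395, -0.2237, -0.5000, -0.3684, -0.2895]
  T[2,:] = [+0.0000, +0.0086, -0.1129, -0.4038, -0.5162, -0.1913]
  T[3,:] = [+0.0000, -0.0139, -0.0240, +0.0038, -0.2680, -0.5034]
  T[4,:] = [+0.0000, +0.0512, +0.0099, -0.2612, -0.0465, -0.3756]
  T[5,:] = [+0.0000, +0.0690, -0.0158, -0.5297, -0.4890, -0.3354]
|eigenvalues of T|: 0.9385, 0.3993, 0.2238, 0.1619, 0.0258, 0.0000.
ρ = 0.9385; 0.9385 < 1 ⇒ converges.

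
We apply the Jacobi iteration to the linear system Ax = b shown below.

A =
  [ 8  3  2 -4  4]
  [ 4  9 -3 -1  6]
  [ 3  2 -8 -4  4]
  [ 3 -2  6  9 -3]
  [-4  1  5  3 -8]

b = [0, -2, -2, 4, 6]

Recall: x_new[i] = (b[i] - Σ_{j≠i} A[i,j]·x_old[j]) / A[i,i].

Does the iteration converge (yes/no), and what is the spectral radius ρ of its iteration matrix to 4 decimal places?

Split A = D + L + U, D = diag(8, 9, -8, 9, -8).
Jacobi: T = -D⁻¹(L+U), T[2,3] = -(-4)/(-8) = -0.5000; T[2,2] = 0.
  T[0,:] = [+0.0000  -0.3750  -0.2500  +0.5000  -0.5000]
  T[1,:] = [-0.4444  +0.0000  +0.3333  +0.1111  -0.6667]
  T[2,:] = [+0.3750  +0.2500  +0.0000  -0.5000  +0.5000]
  T[3,:] = [-0.3333  +0.2222  -0.6667  +0.0000  +0.3333]
  T[4,:] = [-0.5000  +0.1250  +0.6250  +0.3750  +0.0000]
|eigenvalues of T|: 1.3037, 0.6382, 0.6382, 0.1992, 0.1992.
ρ(T) = max|λ| = 1.3037; 1.3037 > 1 ⇒ diverges.

no, ρ = 1.3037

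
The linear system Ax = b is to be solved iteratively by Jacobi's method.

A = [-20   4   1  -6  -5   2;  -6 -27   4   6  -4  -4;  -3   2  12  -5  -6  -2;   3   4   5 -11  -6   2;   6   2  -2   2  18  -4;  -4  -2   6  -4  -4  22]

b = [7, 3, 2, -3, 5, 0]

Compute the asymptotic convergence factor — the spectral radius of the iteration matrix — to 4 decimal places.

Let D = diag(-20, -27, 12, -11, 18, 22); L, U the strict triangles.
Jacobi T = -D⁻¹(L+U): T[2,3] = -(-5)/(12) = +0.4167; T[2,2] = 0.
  T[0,:] = [+0.0000, +0.2000, +0.0500, -0.3000, -0.2500, +0.1000]
  T[1,:] = [-0.2222, +0.0000, +0.1481, +0.2222, -0.1481, -0.1481]
  T[2,:] = [+0.2500, -0.1667, +0.0000, +0.4167, +0.5000, +0.1667]
  T[3,:] = [+0.2727, +0.3636, +0.4545, +0.0000, -0.5455, +0.1818]
  T[4,:] = [-0.3333, -0.1111, +0.1111, -0.1111, +0.0000, +0.2222]
  T[5,:] = [+0.1818, +0.0909, -0.2727, +0.1818, +0.1818, +0.0000]
|eigenvalues of T|: 0.8344, 0.4766, 0.2942, 0.2942, 0.1695, 0.1695.
ρ = 0.8344; 0.8344 < 1, so it converges for any x₀.

0.8344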